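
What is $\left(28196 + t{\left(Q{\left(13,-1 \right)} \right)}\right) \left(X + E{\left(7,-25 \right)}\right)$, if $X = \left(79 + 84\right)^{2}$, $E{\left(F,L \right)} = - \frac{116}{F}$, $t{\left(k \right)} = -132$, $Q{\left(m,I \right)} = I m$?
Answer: $\frac{5216171488}{7} \approx 7.4517 \cdot 10^{8}$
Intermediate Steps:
$X = 26569$ ($X = 163^{2} = 26569$)
$\left(28196 + t{\left(Q{\left(13,-1 \right)} \right)}\right) \left(X + E{\left(7,-25 \right)}\right) = \left(28196 - 132\right) \left(26569 - \frac{116}{7}\right) = 28064 \left(26569 - \frac{116}{7}\right) = 28064 \cdot \frac{185867}{7} = \frac{5216171488}{7}$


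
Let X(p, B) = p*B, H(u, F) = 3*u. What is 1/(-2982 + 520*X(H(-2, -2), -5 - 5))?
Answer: 1/28218 ≈ 3.5438e-5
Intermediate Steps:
X(p, B) = B*p
1/(-2982 + 520*X(H(-2, -2), -5 - 5)) = 1/(-2982 + 520*((-5 - 5)*(3*(-2)))) = 1/(-2982 + 520*(-10*(-6))) = 1/(-2982 + 520*60) = 1/(-2982 + 31200) = 1/28218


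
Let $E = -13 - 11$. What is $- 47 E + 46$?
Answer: $1174$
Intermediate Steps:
$E = -24$ ($E = -13 - 11 = -24$)
$- 47 E + 46 = \left(-47\right) \left(-24\right) + 46 = 1128 + 46 = 1174$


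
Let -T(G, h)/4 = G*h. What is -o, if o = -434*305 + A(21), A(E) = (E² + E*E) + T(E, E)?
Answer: 133252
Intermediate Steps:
T(G, h) = -4*G*h
A(E) = -2*E² (A(E) = (E² + E*E) - 4*E*E = (E² + E²) - 4*E² = 2*E² - 4*E² = -2*E²)
o = -133252 (o = -434*305 - 2*21² = -132370 - 2*441 = -132370 - 882 = -133252)
-o = -1*(-133252) = 133252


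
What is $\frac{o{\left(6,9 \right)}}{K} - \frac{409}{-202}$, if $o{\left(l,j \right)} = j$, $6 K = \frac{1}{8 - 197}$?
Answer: $- \frac{2061203}{202} \approx -10204.0$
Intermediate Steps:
$K = - \frac{1}{1134}$ ($K = \frac{1}{6 \left(8 - 197\right)} = \frac{1}{6 \left(-189\right)} = \frac{1}{6} \left(- \frac{1}{189}\right) = - \frac{1}{1134} \approx -0.00088183$)
$\frac{o{\left(6,9 \right)}}{K} - \frac{409}{-202} = \frac{9}{- \frac{1}{1134}} - \frac{409}{-202} = 9 \left(-1134\right) - - \frac{409}{202} = -10206 + \frac{409}{202} = - \frac{2061203}{202}$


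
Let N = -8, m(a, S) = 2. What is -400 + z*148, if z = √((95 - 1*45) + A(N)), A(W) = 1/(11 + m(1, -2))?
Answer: -400 + 148*√8463/13 ≈ 647.32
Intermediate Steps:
A(W) = 1/13 (A(W) = 1/(11 + 2) = 1/13)
z = √8463/13 (z = √((95 - 1*45) + 1/13) = √((95 - 45) + 1/13) = √(50 + 1/13) = √(651/13) = √8463/13 ≈ 7.0765)
-400 + z*148 = -400 + (√8463/13)*148 = -400 + 148*√8463/13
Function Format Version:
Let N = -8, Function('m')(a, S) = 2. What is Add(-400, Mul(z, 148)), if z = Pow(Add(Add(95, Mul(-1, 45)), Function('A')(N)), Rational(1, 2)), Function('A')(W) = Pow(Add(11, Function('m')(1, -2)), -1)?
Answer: Add(-400, Mul(Rational(148, 13), Pow(8463, Rational(1, 2)))) ≈ 647.32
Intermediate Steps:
Function('A')(W) = Rational(1, 13) (Function('A')(W) = Pow(Add(11, 2), -1) = Pow(13, -1) = Rational(1, 13))
z = Mul(Rational(1, 13), Pow(8463, Rational(1, 2))) (z = Pow(Add(Add(95, Mul(-1, 45)), Rational(1, 13)), Rational(1, 2)) = Pow(Add(Add(95, -45), Rational(1, 13)), Rational(1, 2)) = Pow(Add(50, Rational(1, 13)), Rational(1, 2)) = Pow(Rational(651, 13), Rational(1, 2)) = Mul(Rational(1, 13), Pow(8463, Rational(1, 2))) ≈ 7.0765)
Add(-400, Mul(z, 148)) = Add(-400, Mul(Mul(Rational(1, 13), Pow(8463, Rational(1, 2))), 148)) = Add(-400, Mul(Rational(148, 13), Pow(8463, Rational(1, 2))))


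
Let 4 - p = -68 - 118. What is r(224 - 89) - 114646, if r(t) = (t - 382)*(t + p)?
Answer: -194921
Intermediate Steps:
p = 190 (p = 4 - (-68 - 118) = 4 - 1*(-186) = 4 + 186 = 190)
r(t) = (-382 + t)*(190 + t) (r(t) = (t - 382)*(t + 190) = (-382 + t)*(190 + t))
r(224 - 89) - 114646 = (-72580 + (224 - 89)**2 - 192*(224 - 89)) - 114646 = (-72580 + 135**2 - 192*135) - 114646 = (-72580 + 18225 - 25920) - 114646 = -80275 - 114646 = -194921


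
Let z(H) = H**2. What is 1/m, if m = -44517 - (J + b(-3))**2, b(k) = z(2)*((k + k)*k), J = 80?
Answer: -1/67621 ≈ -1.4788e-5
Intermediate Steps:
b(k) = 8*k**2 (b(k) = 2**2*((k + k)*k) = 4*((2*k)*k) = 4*(2*k**2) = 8*k**2)
m = -67621 (m = -44517 - (80 + 8*(-3)**2)**2 = -44517 - (80 + 8*9)**2 = -44517 - (80 + 72)**2 = -44517 - 1*152**2 = -44517 - 1*23104 = -44517 - 23104 = -67621)
1/m = 1/(-67621) = -1/67621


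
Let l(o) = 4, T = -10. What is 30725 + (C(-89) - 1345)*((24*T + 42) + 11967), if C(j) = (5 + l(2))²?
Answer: -14845291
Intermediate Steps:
C(j) = 81 (C(j) = (5 + 4)² = 9² = 81)
30725 + (C(-89) - 1345)*((24*T + 42) + 11967) = 30725 + (81 - 1345)*((24*(-10) + 42) + 11967) = 30725 - 1264*((-240 + 42) + 11967) = 30725 - 1264*(-198 + 11967) = 30725 - 1264*11769 = 30725 - 14876016 = -14845291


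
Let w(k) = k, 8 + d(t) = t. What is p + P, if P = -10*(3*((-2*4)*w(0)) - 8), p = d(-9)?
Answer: 63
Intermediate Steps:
d(t) = -8 + t
p = -17 (p = -8 - 9 = -17)
P = 80 (P = -10*(3*(-2*4*0) - 8) = -10*(3*(-8*0) - 8) = -10*(3*0 - 8) = -10*(0 - 8) = -10*(-8) = 80)
p + P = -17 + 80 = 63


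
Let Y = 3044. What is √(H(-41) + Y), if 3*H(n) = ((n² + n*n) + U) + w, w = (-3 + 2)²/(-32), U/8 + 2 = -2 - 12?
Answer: √2374266/24 ≈ 64.203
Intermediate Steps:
U = -128 (U = -16 + 8*(-2 - 12) = -16 + 8*(-14) = -16 - 112 = -128)
w = -1/32 (w = (-1)²*(-1/32) = 1*(-1/32) = -1/32 ≈ -0.031250)
H(n) = -4097/96 + 2*n²/3 (H(n) = (((n² + n*n) - 128) - 1/32)/3 = (((n² + n²) - 128) - 1/32)/3 = ((2*n² - 128) - 1/32)/3 = ((-128 + 2*n²) - 1/32)/3 = (-4097/32 + 2*n²)/3 = -4097/96 + 2*n²/3)
√(H(-41) + Y) = √((-4097/96 + (⅔)*(-41)²) + 3044) = √((-4097/96 + (⅔)*1681) + 3044) = √((-4097/96 + 3362/3) + 3044) = √(103487/96 + 3044) = √(395711/96) = √2374266/24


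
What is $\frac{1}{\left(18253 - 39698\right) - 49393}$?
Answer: $- \frac{1}{70838} \approx -1.4117 \cdot 10^{-5}$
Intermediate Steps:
$\frac{1}{\left(18253 - 39698\right) - 49393} = \frac{1}{-21445 - 49393} = \frac{1}{-70838} = - \frac{1}{70838}$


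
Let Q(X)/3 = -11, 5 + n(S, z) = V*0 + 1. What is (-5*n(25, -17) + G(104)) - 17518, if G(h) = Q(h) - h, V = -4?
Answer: -17635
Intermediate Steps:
n(S, z) = -4 (n(S, z) = -5 + (-4*0 + 1) = -5 + (0 + 1) = -5 + 1 = -4)
Q(X) = -33 (Q(X) = 3*(-11) = -33)
G(h) = -33 - h
(-5*n(25, -17) + G(104)) - 17518 = (-5*(-4) + (-33 - 1*104)) - 17518 = (20 + (-33 - 104)) - 17518 = (20 - 137) - 17518 = -117 - 17518 = -17635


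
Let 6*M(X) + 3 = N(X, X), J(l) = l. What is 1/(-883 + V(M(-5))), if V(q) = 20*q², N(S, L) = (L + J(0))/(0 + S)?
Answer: -9/7927 ≈ -0.0011354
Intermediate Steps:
N(S, L) = L/S (N(S, L) = (L + 0)/(0 + S) = L/S)
M(X) = -⅓ (M(X) = -½ + (X/X)/6 = -½ + (⅙)*1 = -½ + ⅙ = -⅓)
1/(-883 + V(M(-5))) = 1/(-883 + 20*(-⅓)²) = 1/(-883 + 20*(⅑)) = 1/(-883 + 20/9) = 1/(-7927/9) = -9/7927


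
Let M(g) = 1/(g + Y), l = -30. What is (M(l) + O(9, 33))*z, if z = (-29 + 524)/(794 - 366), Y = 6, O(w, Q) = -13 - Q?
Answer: -182325/3424 ≈ -53.249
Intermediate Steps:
z = 495/428 ≈ 1.1565
M(g) = 1/(6 + g) (M(g) = 1/(g + 6) = 1/(6 + g))
(M(l) + O(9, 33))*z = (1/(6 - 30) + (-13 - 1*33))*(495/428) = (1/(-24) + (-13 - 33))*(495/428) = (-1/24 - 46)*(495/428) = -1105/24*495/428 = -182325/3424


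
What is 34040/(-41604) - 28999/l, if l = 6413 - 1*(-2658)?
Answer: -8059847/2007393 ≈ -4.0151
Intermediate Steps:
l = 9071 (l = 6413 + 2658 = 9071)
34040/(-41604) - 28999/l = 34040/(-41604) - 28999/9071 = 34040*(-1/41604) - 28999*1/9071 = -8510/10401 - 617/193 = -8059847/2007393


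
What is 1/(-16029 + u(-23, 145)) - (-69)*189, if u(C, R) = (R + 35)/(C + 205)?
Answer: 19020937418/1458549 ≈ 13041.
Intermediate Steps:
u(C, R) = (35 + R)/(205 + C)
1/(-16029 + u(-23, 145)) - (-69)*189 = 1/(-16029 + (35 + 145)/(205 - 23)) - (-69)*189 = 1/(-16029 + 180/182) - 1*(-13041) = 1/(-16029 + (1/182)*180) + 13041 = 1/(-16029 + 90/91) + 13041 = 1/(-1458549/91) + 13041 = -91/1458549 + 13041 = 19020937418/1458549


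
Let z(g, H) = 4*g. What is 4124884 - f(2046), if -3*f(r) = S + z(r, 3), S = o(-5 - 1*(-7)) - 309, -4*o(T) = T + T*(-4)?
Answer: 8255019/2 ≈ 4.1275e+6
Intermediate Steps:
o(T) = 3*T/4 (o(T) = -(T + T*(-4))/4 = -(T - 4*T)/4 = -(-3)*T/4 = 3*T/4)
S = -615/2 (S = 3*(-5 - 1*(-7))/4 - 309 = 3*(-5 + 7)/4 - 309 = (3/4)*2 - 309 = 3/2 - 309 = -615/2 ≈ -307.50)
f(r) = 205/2 - 4*r/3 (f(r) = -(-615/2 + 4*r)/3 = 205/2 - 4*r/3)
4124884 - f(2046) = 4124884 - (205/2 - 4/3*2046) = 4124884 - (205/2 - 2728) = 4124884 - 1*(-5251/2) = 4124884 + 5251/2 = 8255019/2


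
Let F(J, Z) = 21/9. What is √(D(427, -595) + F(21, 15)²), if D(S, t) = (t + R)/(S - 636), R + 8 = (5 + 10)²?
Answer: √2851387/627 ≈ 2.6931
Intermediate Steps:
F(J, Z) = 7/3 (F(J, Z) = 21*(⅑) = 7/3)
R = 217 (R = -8 + (5 + 10)² = -8 + 15² = -8 + 225 = 217)
D(S, t) = (217 + t)/(-636 + S) (D(S, t) = (t + 217)/(S - 636) = (217 + t)/(-636 + S))
√(D(427, -595) + F(21, 15)²) = √((217 - 595)/(-636 + 427) + (7/3)²) = √(-378/(-209) + 49/9) = √(-1/209*(-378) + 49/9) = √(378/209 + 49/9) = √(13643/1881) = √2851387/627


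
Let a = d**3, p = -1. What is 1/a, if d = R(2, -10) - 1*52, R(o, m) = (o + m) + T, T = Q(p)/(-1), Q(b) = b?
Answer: -1/205379 ≈ -4.8690e-6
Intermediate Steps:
T = 1 (T = -1/(-1) = -1*(-1) = 1)
R(o, m) = 1 + m + o (R(o, m) = (o + m) + 1 = (m + o) + 1 = 1 + m + o)
d = -59 (d = (1 - 10 + 2) - 1*52 = -7 - 52 = -59)
a = -205379 (a = (-59)**3 = -205379)
1/a = 1/(-205379) = -1/205379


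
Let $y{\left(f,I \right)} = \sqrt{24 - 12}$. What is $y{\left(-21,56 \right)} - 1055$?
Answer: $-1055 + 2 \sqrt{3} \approx -1051.5$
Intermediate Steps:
$y{\left(f,I \right)} = 2 \sqrt{3}$ ($y{\left(f,I \right)} = \sqrt{12} = 2 \sqrt{3}$)
$y{\left(-21,56 \right)} - 1055 = 2 \sqrt{3} - 1055 = -1055 + 2 \sqrt{3}$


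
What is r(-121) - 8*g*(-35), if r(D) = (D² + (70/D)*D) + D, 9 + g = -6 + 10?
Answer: 13190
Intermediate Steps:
g = -5 (g = -9 + (-6 + 10) = -9 + 4 = -5)
r(D) = 70 + D + D² (r(D) = (D² + 70) + D = (70 + D²) + D = 70 + D + D²)
r(-121) - 8*g*(-35) = (70 - 121 + (-121)²) - 8*(-5)*(-35) = (70 - 121 + 14641) - (-40)*(-35) = 14590 - 1*1400 = 14590 - 1400 = 13190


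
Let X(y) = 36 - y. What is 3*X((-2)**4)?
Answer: 60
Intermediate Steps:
3*X((-2)**4) = 3*(36 - 1*(-2)**4) = 3*(36 - 1*16) = 3*(36 - 16) = 3*20 = 60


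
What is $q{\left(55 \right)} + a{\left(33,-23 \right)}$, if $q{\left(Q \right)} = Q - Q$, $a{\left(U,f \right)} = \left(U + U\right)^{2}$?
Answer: $4356$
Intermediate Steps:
$a{\left(U,f \right)} = 4 U^{2}$ ($a{\left(U,f \right)} = \left(2 U\right)^{2} = 4 U^{2}$)
$q{\left(Q \right)} = 0$
$q{\left(55 \right)} + a{\left(33,-23 \right)} = 0 + 4 \cdot 33^{2} = 0 + 4 \cdot 1089 = 0 + 4356 = 4356$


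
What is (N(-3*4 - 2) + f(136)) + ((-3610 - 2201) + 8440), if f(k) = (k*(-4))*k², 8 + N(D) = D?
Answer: -10059217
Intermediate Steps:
N(D) = -8 + D
f(k) = -4*k³ (f(k) = (-4*k)*k² = -4*k³)
(N(-3*4 - 2) + f(136)) + ((-3610 - 2201) + 8440) = ((-8 + (-3*4 - 2)) - 4*136³) + ((-3610 - 2201) + 8440) = ((-8 + (-12 - 2)) - 4*2515456) + (-5811 + 8440) = ((-8 - 14) - 10061824) + 2629 = (-22 - 10061824) + 2629 = -10061846 + 2629 = -10059217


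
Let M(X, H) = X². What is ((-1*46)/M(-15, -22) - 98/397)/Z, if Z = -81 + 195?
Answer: -20156/5091525 ≈ -0.0039587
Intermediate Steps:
Z = 114
((-1*46)/M(-15, -22) - 98/397)/Z = ((-1*46)/((-15)²) - 98/397)/114 = (-46/225 - 98*1/397)*(1/114) = (-46*1/225 - 98/397)*(1/114) = (-46/225 - 98/397)*(1/114) = -40312/89325*1/114 = -20156/5091525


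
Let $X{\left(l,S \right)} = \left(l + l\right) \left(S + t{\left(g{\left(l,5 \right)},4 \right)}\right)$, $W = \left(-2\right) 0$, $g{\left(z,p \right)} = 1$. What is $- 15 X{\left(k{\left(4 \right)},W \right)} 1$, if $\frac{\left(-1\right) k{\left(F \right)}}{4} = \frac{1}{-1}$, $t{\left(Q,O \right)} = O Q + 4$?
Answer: $-960$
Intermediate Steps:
$t{\left(Q,O \right)} = 4 + O Q$
$k{\left(F \right)} = 4$ ($k{\left(F \right)} = - \frac{4}{-1} = \left(-4\right) \left(-1\right) = 4$)
$W = 0$
$X{\left(l,S \right)} = 2 l \left(8 + S\right)$ ($X{\left(l,S \right)} = \left(l + l\right) \left(S + \left(4 + 4 \cdot 1\right)\right) = 2 l \left(S + \left(4 + 4\right)\right) = 2 l \left(S + 8\right) = 2 l \left(8 + S\right)$)
$- 15 X{\left(k{\left(4 \right)},W \right)} 1 = - 15 \cdot 2 \cdot 4 \left(8 + 0\right) 1 = - 15 \cdot 2 \cdot 4 \cdot 8 \cdot 1 = \left(-15\right) 64 \cdot 1 = \left(-960\right) 1 = -960$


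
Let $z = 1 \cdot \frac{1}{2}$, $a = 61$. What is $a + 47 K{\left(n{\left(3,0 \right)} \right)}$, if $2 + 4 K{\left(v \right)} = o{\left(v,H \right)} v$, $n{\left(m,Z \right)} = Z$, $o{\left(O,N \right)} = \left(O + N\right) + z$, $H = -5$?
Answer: $\frac{75}{2} \approx 37.5$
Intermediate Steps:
$z = \frac{1}{2}$ ($z = 1 \cdot \frac{1}{2} = \frac{1}{2} \approx 0.5$)
$o{\left(O,N \right)} = \frac{1}{2} + N + O$ ($o{\left(O,N \right)} = \left(O + N\right) + \frac{1}{2} = \left(N + O\right) + \frac{1}{2} = \frac{1}{2} + N + O$)
$K{\left(v \right)} = - \frac{1}{2} + \frac{v \left(- \frac{9}{2} + v\right)}{4}$ ($K{\left(v \right)} = - \frac{1}{2} + \frac{\left(\frac{1}{2} - 5 + v\right) v}{4} = - \frac{1}{2} + \frac{\left(- \frac{9}{2} + v\right) v}{4} = - \frac{1}{2} + \frac{v \left(- \frac{9}{2} + v\right)}{4}$)
$a + 47 K{\left(n{\left(3,0 \right)} \right)} = 61 + 47 \left(- \frac{1}{2} + \frac{1}{8} \cdot 0 \left(-9 + 2 \cdot 0\right)\right) = 61 + 47 \left(- \frac{1}{2} + \frac{1}{8} \cdot 0 \left(-9 + 0\right)\right) = 61 + 47 \left(- \frac{1}{2} + \frac{1}{8} \cdot 0 \left(-9\right)\right) = 61 + 47 \left(- \frac{1}{2} + 0\right) = 61 + 47 \left(- \frac{1}{2}\right) = 61 - \frac{47}{2} = \frac{75}{2}$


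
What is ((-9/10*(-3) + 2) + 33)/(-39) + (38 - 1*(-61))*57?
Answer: 169261/30 ≈ 5642.0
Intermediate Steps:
((-9/10*(-3) + 2) + 33)/(-39) + (38 - 1*(-61))*57 = ((-9*⅒*(-3) + 2) + 33)*(-1/39) + (38 + 61)*57 = ((-9/10*(-3) + 2) + 33)*(-1/39) + 99*57 = ((27/10 + 2) + 33)*(-1/39) + 5643 = (47/10 + 33)*(-1/39) + 5643 = (377/10)*(-1/39) + 5643 = -29/30 + 5643 = 169261/30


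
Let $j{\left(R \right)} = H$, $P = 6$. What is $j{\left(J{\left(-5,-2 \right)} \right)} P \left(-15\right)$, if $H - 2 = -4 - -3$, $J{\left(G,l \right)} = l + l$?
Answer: $-90$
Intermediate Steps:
$J{\left(G,l \right)} = 2 l$
$H = 1$ ($H = 2 - 1 = 1$)
$j{\left(R \right)} = 1$
$j{\left(J{\left(-5,-2 \right)} \right)} P \left(-15\right) = 1 \cdot 6 \left(-15\right) = 6 \left(-15\right) = -90$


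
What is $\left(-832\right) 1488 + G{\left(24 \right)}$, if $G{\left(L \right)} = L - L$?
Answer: $-1238016$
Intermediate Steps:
$G{\left(L \right)} = 0$
$\left(-832\right) 1488 + G{\left(24 \right)} = \left(-832\right) 1488 + 0 = -1238016 + 0 = -1238016$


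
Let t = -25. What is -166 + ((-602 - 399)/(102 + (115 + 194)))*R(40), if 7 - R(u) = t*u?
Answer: -1076233/411 ≈ -2618.6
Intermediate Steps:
R(u) = 7 + 25*u (R(u) = 7 - (-25)*u = 7 + 25*u)
-166 + ((-602 - 399)/(102 + (115 + 194)))*R(40) = -166 + ((-602 - 399)/(102 + (115 + 194)))*(7 + 25*40) = -166 + (-1001/(102 + 309))*(7 + 1000) = -166 - 1001/411*1007 = -166 - 1008007/411 = -1076233/411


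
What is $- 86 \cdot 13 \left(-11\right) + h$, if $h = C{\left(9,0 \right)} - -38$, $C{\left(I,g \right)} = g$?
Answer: $12336$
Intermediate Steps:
$h = 38$ ($h = 0 - -38 = 0 + 38 = 38$)
$- 86 \cdot 13 \left(-11\right) + h = - 86 \cdot 13 \left(-11\right) + 38 = \left(-86\right) \left(-143\right) + 38 = 12298 + 38 = 12336$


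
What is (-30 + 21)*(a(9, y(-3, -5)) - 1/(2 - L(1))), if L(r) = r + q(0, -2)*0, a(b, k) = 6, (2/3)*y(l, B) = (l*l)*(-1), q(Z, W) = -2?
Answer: -45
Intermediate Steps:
y(l, B) = -3*l²/2 (y(l, B) = 3*((l*l)*(-1))/2 = 3*(l²*(-1))/2 = 3*(-l²)/2 = -3*l²/2)
L(r) = r (L(r) = r - 2*0 = r + 0 = r)
(-30 + 21)*(a(9, y(-3, -5)) - 1/(2 - L(1))) = (-30 + 21)*(6 - 1/(2 - 1*1)) = -9*(6 - 1/(2 - 1)) = -9*(6 - 1/1) = -9*(6 - 1*1) = -9*(6 - 1) = -9*5 = -45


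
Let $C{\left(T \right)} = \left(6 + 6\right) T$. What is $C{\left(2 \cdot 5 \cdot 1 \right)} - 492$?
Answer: $-372$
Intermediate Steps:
$C{\left(T \right)} = 12 T$
$C{\left(2 \cdot 5 \cdot 1 \right)} - 492 = 12 \cdot 2 \cdot 5 \cdot 1 - 492 = 12 \cdot 10 \cdot 1 - 492 = 12 \cdot 10 - 492 = 120 - 492 = -372$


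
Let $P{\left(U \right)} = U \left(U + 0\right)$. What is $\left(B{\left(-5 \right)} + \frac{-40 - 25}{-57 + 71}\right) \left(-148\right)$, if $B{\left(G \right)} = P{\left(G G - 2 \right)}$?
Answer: $- \frac{543234}{7} \approx -77605.0$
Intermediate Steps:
$P{\left(U \right)} = U^{2}$ ($P{\left(U \right)} = U U = U^{2}$)
$B{\left(G \right)} = \left(-2 + G^{2}\right)^{2}$ ($B{\left(G \right)} = \left(G G - 2\right)^{2} = \left(G^{2} - 2\right)^{2} = \left(-2 + G^{2}\right)^{2}$)
$\left(B{\left(-5 \right)} + \frac{-40 - 25}{-57 + 71}\right) \left(-148\right) = \left(\left(-2 + \left(-5\right)^{2}\right)^{2} + \frac{-40 - 25}{-57 + 71}\right) \left(-148\right) = \left(\left(-2 + 25\right)^{2} - \frac{65}{14}\right) \left(-148\right) = \left(23^{2} - \frac{65}{14}\right) \left(-148\right) = \left(529 - \frac{65}{14}\right) \left(-148\right) = \frac{7341}{14} \left(-148\right) = - \frac{543234}{7}$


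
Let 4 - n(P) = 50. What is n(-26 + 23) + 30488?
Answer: 30442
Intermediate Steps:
n(P) = -46 (n(P) = 4 - 1*50 = 4 - 50 = -46)
n(-26 + 23) + 30488 = -46 + 30488 = 30442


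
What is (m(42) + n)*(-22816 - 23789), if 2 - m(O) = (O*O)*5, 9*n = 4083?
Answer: 389819755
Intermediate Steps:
n = 1361/3 (n = (1/9)*4083 = 1361/3 ≈ 453.67)
m(O) = 2 - 5*O**2 (m(O) = 2 - O*O*5 = 2 - O**2*5 = 2 - 5*O**2)
(m(42) + n)*(-22816 - 23789) = ((2 - 5*42**2) + 1361/3)*(-22816 - 23789) = ((2 - 5*1764) + 1361/3)*(-46605) = ((2 - 8820) + 1361/3)*(-46605) = (-8818 + 1361/3)*(-46605) = -25093/3*(-46605) = 389819755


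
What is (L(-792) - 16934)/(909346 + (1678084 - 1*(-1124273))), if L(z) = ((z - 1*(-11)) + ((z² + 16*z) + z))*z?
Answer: -485527982/3711703 ≈ -130.81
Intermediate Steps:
L(z) = z*(11 + z² + 18*z) (L(z) = ((z + 11) + (z² + 17*z))*z = ((11 + z) + (z² + 17*z))*z = (11 + z² + 18*z)*z = z*(11 + z² + 18*z))
(L(-792) - 16934)/(909346 + (1678084 - 1*(-1124273))) = (-792*(11 + (-792)² + 18*(-792)) - 16934)/(909346 + (1678084 - 1*(-1124273))) = (-792*(11 + 627264 - 14256) - 16934)/(909346 + (1678084 + 1124273)) = (-792*613019 - 16934)/(909346 + 2802357) = (-485511048 - 16934)/3711703 = -485527982*1/3711703 = -485527982/3711703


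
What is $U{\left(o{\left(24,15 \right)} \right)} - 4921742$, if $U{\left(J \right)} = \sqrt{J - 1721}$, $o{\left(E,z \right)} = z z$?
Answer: $-4921742 + 2 i \sqrt{374} \approx -4.9217 \cdot 10^{6} + 38.678 i$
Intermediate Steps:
$o{\left(E,z \right)} = z^{2}$
$U{\left(J \right)} = \sqrt{-1721 + J}$
$U{\left(o{\left(24,15 \right)} \right)} - 4921742 = \sqrt{-1721 + 15^{2}} - 4921742 = \sqrt{-1721 + 225} - 4921742 = \sqrt{-1496} - 4921742 = 2 i \sqrt{374} - 4921742 = -4921742 + 2 i \sqrt{374}$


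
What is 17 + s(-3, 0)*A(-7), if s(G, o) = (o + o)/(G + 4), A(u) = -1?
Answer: 17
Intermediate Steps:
s(G, o) = 2*o/(4 + G) (s(G, o) = (2*o)/(4 + G) = 2*o/(4 + G))
17 + s(-3, 0)*A(-7) = 17 + (2*0/(4 - 3))*(-1) = 17 + (2*0/1)*(-1) = 17 + (2*0*1)*(-1) = 17 + 0*(-1) = 17 + 0 = 17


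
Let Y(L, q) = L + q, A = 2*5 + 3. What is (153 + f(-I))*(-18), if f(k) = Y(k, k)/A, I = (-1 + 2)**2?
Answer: -35766/13 ≈ -2751.2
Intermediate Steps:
A = 13 (A = 10 + 3 = 13)
I = 1 (I = 1**2 = 1)
f(k) = 2*k/13 (f(k) = (k + k)/13 = (2*k)*(1/13) = 2*k/13)
(153 + f(-I))*(-18) = (153 + 2*(-1*1)/13)*(-18) = (153 + (2/13)*(-1))*(-18) = (153 - 2/13)*(-18) = (1987/13)*(-18) = -35766/13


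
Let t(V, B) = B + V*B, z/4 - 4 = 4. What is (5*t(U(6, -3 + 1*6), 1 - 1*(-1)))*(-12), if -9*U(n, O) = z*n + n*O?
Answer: 2680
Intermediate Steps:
z = 32 (z = 16 + 4*4 = 16 + 16 = 32)
U(n, O) = -32*n/9 - O*n/9 (U(n, O) = -(32*n + n*O)/9 = -(32*n + O*n)/9 = -32*n/9 - O*n/9)
t(V, B) = B + B*V
(5*t(U(6, -3 + 1*6), 1 - 1*(-1)))*(-12) = (5*((1 - 1*(-1))*(1 - ⅑*6*(32 + (-3 + 1*6)))))*(-12) = (5*((1 + 1)*(1 - ⅑*6*(32 + (-3 + 6)))))*(-12) = (5*(2*(1 - ⅑*6*(32 + 3))))*(-12) = (5*(2*(1 - ⅑*6*35)))*(-12) = (5*(2*(1 - 70/3)))*(-12) = (5*(2*(-67/3)))*(-12) = (5*(-134/3))*(-12) = -670/3*(-12) = 2680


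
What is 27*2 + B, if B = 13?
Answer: 67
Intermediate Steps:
27*2 + B = 27*2 + 13 = 54 + 13 = 67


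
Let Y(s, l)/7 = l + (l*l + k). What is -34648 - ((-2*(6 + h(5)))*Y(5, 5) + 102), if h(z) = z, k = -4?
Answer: -30746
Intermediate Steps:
Y(s, l) = -28 + 7*l + 7*l**2 (Y(s, l) = 7*(l + (l*l - 4)) = 7*(l + (l**2 - 4)) = 7*(l + (-4 + l**2)) = 7*(-4 + l + l**2) = -28 + 7*l + 7*l**2)
-34648 - ((-2*(6 + h(5)))*Y(5, 5) + 102) = -34648 - ((-2*(6 + 5))*(-28 + 7*5 + 7*5**2) + 102) = -34648 - ((-2*11)*(-28 + 35 + 7*25) + 102) = -34648 - (-22*(-28 + 35 + 175) + 102) = -34648 - (-22*182 + 102) = -34648 - (-4004 + 102) = -34648 - 1*(-3902) = -34648 + 3902 = -30746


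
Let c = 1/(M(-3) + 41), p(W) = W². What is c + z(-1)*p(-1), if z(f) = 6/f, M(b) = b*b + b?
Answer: -281/47 ≈ -5.9787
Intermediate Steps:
M(b) = b + b² (M(b) = b² + b = b + b²)
c = 1/47 (c = 1/(-3*(1 - 3) + 41) = 1/(-3*(-2) + 41) = 1/(6 + 41) = 1/47 ≈ 0.021277)
c + z(-1)*p(-1) = 1/47 + (6/(-1))*(-1)² = 1/47 + (6*(-1))*1 = 1/47 - 6*1 = 1/47 - 6 = -281/47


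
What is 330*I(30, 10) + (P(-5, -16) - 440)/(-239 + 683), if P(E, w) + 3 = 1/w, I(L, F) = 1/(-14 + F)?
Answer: -197723/2368 ≈ -83.498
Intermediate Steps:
P(E, w) = -3 + 1/w
330*I(30, 10) + (P(-5, -16) - 440)/(-239 + 683) = 330/(-14 + 10) + ((-3 + 1/(-16)) - 440)/(-239 + 683) = 330/(-4) + ((-3 - 1/16) - 440)/444 = 330*(-¼) + (-49/16 - 440)*(1/444) = -165/2 - 7089/16*1/444 = -165/2 - 2363/2368 = -197723/2368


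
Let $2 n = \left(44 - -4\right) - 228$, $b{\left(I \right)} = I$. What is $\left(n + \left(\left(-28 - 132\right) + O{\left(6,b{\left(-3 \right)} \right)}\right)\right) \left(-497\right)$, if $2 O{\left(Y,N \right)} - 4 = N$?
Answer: $\frac{248003}{2} \approx 1.24 \cdot 10^{5}$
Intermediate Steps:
$O{\left(Y,N \right)} = 2 + \frac{N}{2}$
$n = -90$ ($n = \frac{\left(44 - -4\right) - 228}{2} = \frac{\left(44 + 4\right) - 228}{2} = \frac{48 - 228}{2} = \frac{1}{2} \left(-180\right) = -90$)
$\left(n + \left(\left(-28 - 132\right) + O{\left(6,b{\left(-3 \right)} \right)}\right)\right) \left(-497\right) = \left(-90 + \left(\left(-28 - 132\right) + \left(2 + \frac{1}{2} \left(-3\right)\right)\right)\right) \left(-497\right) = \left(-90 + \left(-160 + \left(2 - \frac{3}{2}\right)\right)\right) \left(-497\right) = \left(-90 + \left(-160 + \frac{1}{2}\right)\right) \left(-497\right) = \left(-90 - \frac{319}{2}\right) \left(-497\right) = \left(- \frac{499}{2}\right) \left(-497\right) = \frac{248003}{2}$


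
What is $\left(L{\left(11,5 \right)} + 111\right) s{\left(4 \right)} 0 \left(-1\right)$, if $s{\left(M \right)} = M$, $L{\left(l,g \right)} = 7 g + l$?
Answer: $0$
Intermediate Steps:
$L{\left(l,g \right)} = l + 7 g$
$\left(L{\left(11,5 \right)} + 111\right) s{\left(4 \right)} 0 \left(-1\right) = \left(\left(11 + 7 \cdot 5\right) + 111\right) 4 \cdot 0 \left(-1\right) = \left(\left(11 + 35\right) + 111\right) 0 \left(-1\right) = \left(46 + 111\right) 0 = 157 \cdot 0 = 0$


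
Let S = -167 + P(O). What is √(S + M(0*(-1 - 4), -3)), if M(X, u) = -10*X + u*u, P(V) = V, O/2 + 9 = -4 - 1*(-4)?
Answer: 4*I*√11 ≈ 13.266*I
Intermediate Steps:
O = -18 (O = -18 + 2*(-4 - 1*(-4)) = -18 + 2*(-4 + 4) = -18 + 2*0 = -18 + 0 = -18)
M(X, u) = u² - 10*X (M(X, u) = -10*X + u² = u² - 10*X)
S = -185 (S = -167 - 18 = -185)
√(S + M(0*(-1 - 4), -3)) = √(-185 + ((-3)² - 0*(-1 - 4))) = √(-185 + (9 - 0*(-5))) = √(-185 + (9 - 10*0)) = √(-185 + (9 + 0)) = √(-185 + 9) = √(-176) = 4*I*√11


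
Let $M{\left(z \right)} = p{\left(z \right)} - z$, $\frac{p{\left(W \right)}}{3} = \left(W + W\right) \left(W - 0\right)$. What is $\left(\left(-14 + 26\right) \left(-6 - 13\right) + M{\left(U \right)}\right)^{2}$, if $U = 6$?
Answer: $324$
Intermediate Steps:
$p{\left(W \right)} = 6 W^{2}$ ($p{\left(W \right)} = 3 \left(W + W\right) \left(W - 0\right) = 3 \cdot 2 W \left(W + \left(-4 + 4\right)\right) = 3 \cdot 2 W \left(W + 0\right) = 3 \cdot 2 W W = 3 \cdot 2 W^{2} = 6 W^{2}$)
$M{\left(z \right)} = - z + 6 z^{2}$ ($M{\left(z \right)} = 6 z^{2} - z = - z + 6 z^{2}$)
$\left(\left(-14 + 26\right) \left(-6 - 13\right) + M{\left(U \right)}\right)^{2} = \left(\left(-14 + 26\right) \left(-6 - 13\right) + 6 \left(-1 + 6 \cdot 6\right)\right)^{2} = \left(12 \left(-19\right) + 6 \left(-1 + 36\right)\right)^{2} = \left(-228 + 6 \cdot 35\right)^{2} = \left(-228 + 210\right)^{2} = \left(-18\right)^{2} = 324$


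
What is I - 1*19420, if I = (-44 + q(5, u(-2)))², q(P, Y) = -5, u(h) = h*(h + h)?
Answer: -17019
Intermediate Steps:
u(h) = 2*h² (u(h) = h*(2*h) = 2*h²)
I = 2401 (I = (-44 - 5)² = (-49)² = 2401)
I - 1*19420 = 2401 - 1*19420 = 2401 - 19420 = -17019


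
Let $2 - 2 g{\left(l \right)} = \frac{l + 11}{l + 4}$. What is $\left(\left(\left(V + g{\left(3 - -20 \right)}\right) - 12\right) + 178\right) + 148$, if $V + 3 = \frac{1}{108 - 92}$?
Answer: $\frac{134539}{432} \approx 311.43$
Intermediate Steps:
$g{\left(l \right)} = 1 - \frac{11 + l}{2 \left(4 + l\right)}$ ($g{\left(l \right)} = 1 - \frac{\left(l + 11\right) \frac{1}{l + 4}}{2} = 1 - \frac{\left(11 + l\right) \frac{1}{4 + l}}{2} = 1 - \frac{\frac{1}{4 + l} \left(11 + l\right)}{2} = 1 - \frac{11 + l}{2 \left(4 + l\right)}$)
$V = - \frac{47}{16}$ ($V = -3 + \frac{1}{108 - 92} = -3 + \frac{1}{16} = - \frac{47}{16} \approx -2.9375$)
$\left(\left(\left(V + g{\left(3 - -20 \right)}\right) - 12\right) + 178\right) + 148 = \left(\left(\left(- \frac{47}{16} + \frac{-3 + \left(3 - -20\right)}{2 \left(4 + \left(3 - -20\right)\right)}\right) - 12\right) + 178\right) + 148 = \left(\left(\left(- \frac{47}{16} + \frac{-3 + \left(3 + 20\right)}{2 \left(4 + \left(3 + 20\right)\right)}\right) - 12\right) + 178\right) + 148 = \left(\left(\left(- \frac{47}{16} + \frac{-3 + 23}{2 \left(4 + 23\right)}\right) - 12\right) + 178\right) + 148 = \left(\left(\left(- \frac{47}{16} + \frac{1}{2} \cdot \frac{1}{27} \cdot 20\right) - 12\right) + 178\right) + 148 = \left(\left(\left(- \frac{47}{16} + \frac{10}{27}\right) - 12\right) + 178\right) + 148 = \left(\left(- \frac{1109}{432} - 12\right) + 178\right) + 148 = \left(- \frac{6293}{432} + 178\right) + 148 = \frac{70603}{432} + 148 = \frac{134539}{432}$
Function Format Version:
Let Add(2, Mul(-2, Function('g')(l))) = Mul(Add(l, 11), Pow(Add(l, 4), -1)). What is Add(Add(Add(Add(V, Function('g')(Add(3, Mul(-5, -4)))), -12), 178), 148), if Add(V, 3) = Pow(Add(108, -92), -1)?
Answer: Rational(134539, 432) ≈ 311.43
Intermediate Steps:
Function('g')(l) = Add(1, Mul(Rational(-1, 2), Pow(Add(4, l), -1), Add(11, l))) (Function('g')(l) = Add(1, Mul(Rational(-1, 2), Mul(Add(l, 11), Pow(Add(l, 4), -1)))) = Add(1, Mul(Rational(-1, 2), Mul(Add(11, l), Pow(Add(4, l), -1)))) = Add(1, Mul(Rational(-1, 2), Mul(Pow(Add(4, l), -1), Add(11, l)))) = Add(1, Mul(Rational(-1, 2), Pow(Add(4, l), -1), Add(11, l))))
V = Rational(-47, 16) (V = Add(-3, Pow(Add(108, -92), -1)) = Add(-3, Pow(16, -1)) = Add(-3, Rational(1, 16)) = Rational(-47, 16) ≈ -2.9375)
Add(Add(Add(Add(V, Function('g')(Add(3, Mul(-5, -4)))), -12), 178), 148) = Add(Add(Add(Add(Rational(-47, 16), Mul(Rational(1, 2), Pow(Add(4, Add(3, Mul(-5, -4))), -1), Add(-3, Add(3, Mul(-5, -4))))), -12), 178), 148) = Add(Add(Add(Add(Rational(-47, 16), Mul(Rational(1, 2), Pow(Add(4, Add(3, 20)), -1), Add(-3, Add(3, 20)))), -12), 178), 148) = Add(Add(Add(Add(Rational(-47, 16), Mul(Rational(1, 2), Pow(Add(4, 23), -1), Add(-3, 23))), -12), 178), 148) = Add(Add(Add(Add(Rational(-47, 16), Mul(Rational(1, 2), Pow(27, -1), 20)), -12), 178), 148) = Add(Add(Add(Add(Rational(-47, 16), Mul(Rational(1, 2), Rational(1, 27), 20)), -12), 178), 148) = Add(Add(Add(Add(Rational(-47, 16), Rational(10, 27)), -12), 178), 148) = Add(Add(Add(Rational(-1109, 432), -12), 178), 148) = Add(Add(Rational(-6293, 432), 178), 148) = Add(Rational(70603, 432), 148) = Rational(134539, 432)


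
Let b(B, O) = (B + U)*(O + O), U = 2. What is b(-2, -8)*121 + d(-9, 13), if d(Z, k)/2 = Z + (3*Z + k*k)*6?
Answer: 1686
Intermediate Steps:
d(Z, k) = 12*k² + 38*Z (d(Z, k) = 2*(Z + (3*Z + k*k)*6) = 2*(Z + (3*Z + k²)*6) = 2*(Z + (k² + 3*Z)*6) = 2*(Z + (6*k² + 18*Z)) = 2*(6*k² + 19*Z) = 12*k² + 38*Z)
b(B, O) = 2*O*(2 + B) (b(B, O) = (B + 2)*(O + O) = (2 + B)*(2*O) = 2*O*(2 + B))
b(-2, -8)*121 + d(-9, 13) = (2*(-8)*(2 - 2))*121 + (12*13² + 38*(-9)) = (2*(-8)*0)*121 + (12*169 - 342) = 0*121 + (2028 - 342) = 0 + 1686 = 1686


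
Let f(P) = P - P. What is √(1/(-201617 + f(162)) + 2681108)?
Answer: 3*√71653827033395/15509 ≈ 1637.4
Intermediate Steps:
f(P) = 0
√(1/(-201617 + f(162)) + 2681108) = √(1/(-201617 + 0) + 2681108) = √(1/(-201617) + 2681108) = √(-1/201617 + 2681108) = √(540556951635/201617) = 3*√71653827033395/15509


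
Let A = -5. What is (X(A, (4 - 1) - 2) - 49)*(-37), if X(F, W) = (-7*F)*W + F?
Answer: 703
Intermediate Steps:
X(F, W) = F - 7*F*W (X(F, W) = -7*F*W + F = F - 7*F*W)
(X(A, (4 - 1) - 2) - 49)*(-37) = (-5*(1 - 7*((4 - 1) - 2)) - 49)*(-37) = (-5*(1 - 7*(3 - 2)) - 49)*(-37) = (-5*(1 - 7*1) - 49)*(-37) = (-5*(1 - 7) - 49)*(-37) = (-5*(-6) - 49)*(-37) = (30 - 49)*(-37) = -19*(-37) = 703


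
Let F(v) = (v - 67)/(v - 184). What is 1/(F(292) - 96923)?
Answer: -12/1163051 ≈ -1.0318e-5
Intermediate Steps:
F(v) = (-67 + v)/(-184 + v)
1/(F(292) - 96923) = 1/((-67 + 292)/(-184 + 292) - 96923) = 1/(225/108 - 96923) = 1/((1/108)*225 - 96923) = 1/(25/12 - 96923) = 1/(-1163051/12) = -12/1163051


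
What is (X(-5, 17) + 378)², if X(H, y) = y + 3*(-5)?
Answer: 144400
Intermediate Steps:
X(H, y) = -15 + y (X(H, y) = y - 15 = -15 + y)
(X(-5, 17) + 378)² = ((-15 + 17) + 378)² = (2 + 378)² = 380² = 144400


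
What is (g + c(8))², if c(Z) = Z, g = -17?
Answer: 81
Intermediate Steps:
(g + c(8))² = (-17 + 8)² = (-9)² = 81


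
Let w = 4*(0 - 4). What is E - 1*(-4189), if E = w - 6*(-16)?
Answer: 4269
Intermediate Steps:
w = -16 (w = 4*(-4) = -16)
E = 80 (E = -16 - 6*(-16) = -16 + 96 = 80)
E - 1*(-4189) = 80 - 1*(-4189) = 80 + 4189 = 4269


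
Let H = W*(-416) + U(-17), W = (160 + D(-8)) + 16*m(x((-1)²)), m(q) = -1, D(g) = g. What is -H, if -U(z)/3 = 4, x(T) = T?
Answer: 56588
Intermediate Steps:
U(z) = -12 (U(z) = -3*4 = -12)
W = 136 (W = (160 - 8) + 16*(-1) = 152 - 16 = 136)
H = -56588 (H = 136*(-416) - 12 = -56576 - 12 = -56588)
-H = -1*(-56588) = 56588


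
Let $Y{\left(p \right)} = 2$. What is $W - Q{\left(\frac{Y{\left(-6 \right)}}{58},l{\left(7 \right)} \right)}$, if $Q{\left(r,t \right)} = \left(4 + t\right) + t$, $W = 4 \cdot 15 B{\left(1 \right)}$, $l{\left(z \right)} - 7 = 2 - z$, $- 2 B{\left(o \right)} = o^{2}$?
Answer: $-38$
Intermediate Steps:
$B{\left(o \right)} = - \frac{o^{2}}{2}$
$l{\left(z \right)} = 9 - z$ ($l{\left(z \right)} = 7 - \left(-2 + z\right) = 9 - z$)
$W = -30$ ($W = 4 \cdot 15 \left(- \frac{1^{2}}{2}\right) = 60 \left(\left(- \frac{1}{2}\right) 1\right) = 60 \left(- \frac{1}{2}\right) = -30$)
$Q{\left(r,t \right)} = 4 + 2 t$
$W - Q{\left(\frac{Y{\left(-6 \right)}}{58},l{\left(7 \right)} \right)} = -30 - \left(4 + 2 \left(9 - 7\right)\right) = -30 - \left(4 + 2 \cdot 2\right) = -30 - \left(4 + 4\right) = -30 - 8 = -38$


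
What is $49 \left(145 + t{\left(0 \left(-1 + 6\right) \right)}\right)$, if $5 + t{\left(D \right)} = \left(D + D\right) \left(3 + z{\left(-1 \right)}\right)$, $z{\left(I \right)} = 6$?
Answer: $6860$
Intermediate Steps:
$t{\left(D \right)} = -5 + 18 D$ ($t{\left(D \right)} = -5 + \left(D + D\right) \left(3 + 6\right) = -5 + 2 D 9 = -5 + 18 D$)
$49 \left(145 + t{\left(0 \left(-1 + 6\right) \right)}\right) = 49 \left(145 - \left(5 - 18 \cdot 0 \left(-1 + 6\right)\right)\right) = 49 \left(145 - \left(5 - 18 \cdot 0 \cdot 5\right)\right) = 49 \left(145 + \left(-5 + 18 \cdot 0\right)\right) = 49 \left(145 + \left(-5 + 0\right)\right) = 49 \left(145 - 5\right) = 49 \cdot 140 = 6860$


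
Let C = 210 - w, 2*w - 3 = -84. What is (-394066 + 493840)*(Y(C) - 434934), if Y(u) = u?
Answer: -43370111529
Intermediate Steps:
w = -81/2 (w = 3/2 + (½)*(-84) = 3/2 - 42 = -81/2 ≈ -40.500)
C = 501/2 (C = 210 - 1*(-81/2) = 210 + 81/2 = 501/2 ≈ 250.50)
(-394066 + 493840)*(Y(C) - 434934) = (-394066 + 493840)*(501/2 - 434934) = 99774*(-869367/2) = -43370111529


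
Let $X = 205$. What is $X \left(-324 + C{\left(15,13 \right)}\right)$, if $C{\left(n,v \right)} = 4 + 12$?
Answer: $-63140$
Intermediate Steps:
$C{\left(n,v \right)} = 16$
$X \left(-324 + C{\left(15,13 \right)}\right) = 205 \left(-324 + 16\right) = 205 \left(-308\right) = -63140$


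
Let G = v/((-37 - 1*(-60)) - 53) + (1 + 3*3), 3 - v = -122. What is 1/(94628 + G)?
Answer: 6/567803 ≈ 1.0567e-5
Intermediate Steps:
v = 125 (v = 3 - 1*(-122) = 3 + 122 = 125)
G = 35/6 (G = 125/((-37 - 1*(-60)) - 53) + (1 + 3*3) = 125/((-37 + 60) - 53) + (1 + 9) = 125/(23 - 53) + 10 = 125/(-30) + 10 = 125*(-1/30) + 10 = -25/6 + 10 = 35/6 ≈ 5.8333)
1/(94628 + G) = 1/(94628 + 35/6) = 1/(567803/6) = 6/567803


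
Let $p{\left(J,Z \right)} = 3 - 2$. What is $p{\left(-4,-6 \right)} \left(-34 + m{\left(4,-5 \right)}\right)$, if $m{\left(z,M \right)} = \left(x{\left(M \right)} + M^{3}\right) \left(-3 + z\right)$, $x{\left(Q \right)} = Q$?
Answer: $-164$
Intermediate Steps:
$p{\left(J,Z \right)} = 1$
$m{\left(z,M \right)} = \left(-3 + z\right) \left(M + M^{3}\right)$ ($m{\left(z,M \right)} = \left(M + M^{3}\right) \left(-3 + z\right) = \left(-3 + z\right) \left(M + M^{3}\right)$)
$p{\left(-4,-6 \right)} \left(-34 + m{\left(4,-5 \right)}\right) = 1 \left(-34 - 5 \left(-3 + 4 - 3 \left(-5\right)^{2} + 4 \left(-5\right)^{2}\right)\right) = 1 \left(-34 - 5 \left(-3 + 4 - 75 + 4 \cdot 25\right)\right) = 1 \left(-34 - 5 \left(-3 + 4 - 75 + 100\right)\right) = 1 \left(-34 - 130\right) = 1 \left(-164\right) = -164$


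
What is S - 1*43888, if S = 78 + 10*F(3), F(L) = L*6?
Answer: -43630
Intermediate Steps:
F(L) = 6*L
S = 258 (S = 78 + 10*(6*3) = 78 + 10*18 = 78 + 180 = 258)
S - 1*43888 = 258 - 1*43888 = 258 - 43888 = -43630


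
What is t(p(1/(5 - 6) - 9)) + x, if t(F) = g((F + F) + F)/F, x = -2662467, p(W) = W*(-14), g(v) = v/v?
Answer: -372745379/140 ≈ -2.6625e+6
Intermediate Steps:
g(v) = 1
p(W) = -14*W
t(F) = 1/F
t(p(1/(5 - 6) - 9)) + x = 1/(-14*(1/(5 - 6) - 9)) - 2662467 = 1/(-14*(1/(-1) - 9)) - 2662467 = 1/(-14*(-1 - 9)) - 2662467 = 1/(-14*(-10)) - 2662467 = 1/140 - 2662467 = -372745379/140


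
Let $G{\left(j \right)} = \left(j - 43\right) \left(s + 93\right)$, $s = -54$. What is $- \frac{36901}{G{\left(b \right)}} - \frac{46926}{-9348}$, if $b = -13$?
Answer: $\frac{37286411}{1701336} \approx 21.916$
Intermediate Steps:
$G{\left(j \right)} = -1677 + 39 j$ ($G{\left(j \right)} = \left(j - 43\right) \left(-54 + 93\right) = \left(-43 + j\right) 39 = -1677 + 39 j$)
$- \frac{36901}{G{\left(b \right)}} - \frac{46926}{-9348} = - \frac{36901}{-1677 + 39 \left(-13\right)} - \frac{46926}{-9348} = - \frac{36901}{-1677 - 507} - - \frac{7821}{1558} = - \frac{36901}{-2184} + \frac{7821}{1558} = \left(-36901\right) \left(- \frac{1}{2184}\right) + \frac{7821}{1558} = \frac{36901}{2184} + \frac{7821}{1558} = \frac{37286411}{1701336}$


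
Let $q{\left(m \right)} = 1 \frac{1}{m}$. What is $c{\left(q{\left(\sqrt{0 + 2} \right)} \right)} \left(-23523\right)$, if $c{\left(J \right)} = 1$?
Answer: $-23523$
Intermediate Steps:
$q{\left(m \right)} = \frac{1}{m}$
$c{\left(q{\left(\sqrt{0 + 2} \right)} \right)} \left(-23523\right) = 1 \left(-23523\right) = -23523$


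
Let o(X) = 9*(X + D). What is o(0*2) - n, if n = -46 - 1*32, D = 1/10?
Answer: 789/10 ≈ 78.900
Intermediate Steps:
D = 1/10 ≈ 0.10000
o(X) = 9/10 + 9*X (o(X) = 9*(X + 1/10) = 9*(1/10 + X) = 9/10 + 9*X)
n = -78 (n = -46 - 32 = -78)
o(0*2) - n = (9/10 + 9*(0*2)) - 1*(-78) = (9/10 + 9*0) + 78 = (9/10 + 0) + 78 = 9/10 + 78 = 789/10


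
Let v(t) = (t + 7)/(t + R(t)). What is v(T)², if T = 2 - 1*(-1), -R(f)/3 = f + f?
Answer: 4/9 ≈ 0.44444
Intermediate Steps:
R(f) = -6*f (R(f) = -3*(f + f) = -6*f)
T = 3 (T = 2 + 1 = 3)
v(t) = -(7 + t)/(5*t) (v(t) = (t + 7)/(t - 6*t) = (7 + t)/((-5*t)) = (7 + t)*(-1/(5*t)) = -(7 + t)/(5*t))
v(T)² = ((⅕)*(-7 - 1*3)/3)² = ((⅕)*(⅓)*(-7 - 3))² = ((⅕)*(⅓)*(-10))² = (-⅔)² = 4/9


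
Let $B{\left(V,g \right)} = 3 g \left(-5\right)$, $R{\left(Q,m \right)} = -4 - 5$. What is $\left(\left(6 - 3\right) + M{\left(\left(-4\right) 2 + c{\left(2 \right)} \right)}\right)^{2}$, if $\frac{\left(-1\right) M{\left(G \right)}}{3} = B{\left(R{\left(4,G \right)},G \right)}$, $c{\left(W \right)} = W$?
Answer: $71289$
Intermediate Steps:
$R{\left(Q,m \right)} = -9$ ($R{\left(Q,m \right)} = -4 - 5 = -9$)
$B{\left(V,g \right)} = - 15 g$
$M{\left(G \right)} = 45 G$ ($M{\left(G \right)} = - 3 \left(- 15 G\right) = 45 G$)
$\left(\left(6 - 3\right) + M{\left(\left(-4\right) 2 + c{\left(2 \right)} \right)}\right)^{2} = \left(\left(6 - 3\right) + 45 \left(\left(-4\right) 2 + 2\right)\right)^{2} = \left(3 + 45 \left(-8 + 2\right)\right)^{2} = \left(3 + 45 \left(-6\right)\right)^{2} = \left(3 - 270\right)^{2} = \left(-267\right)^{2} = 71289$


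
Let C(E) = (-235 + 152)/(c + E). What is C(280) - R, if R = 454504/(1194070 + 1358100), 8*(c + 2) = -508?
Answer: -309321218/547440465 ≈ -0.56503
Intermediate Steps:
c = -131/2 (c = -2 + (⅛)*(-508) = -2 - 127/2 = -131/2 ≈ -65.500)
C(E) = -83/(-131/2 + E) (C(E) = (-235 + 152)/(-131/2 + E) = -83/(-131/2 + E))
R = 227252/1276085 (R = 454504/2552170 = 454504*(1/2552170) = 227252/1276085 ≈ 0.17809)
C(280) - R = -166/(-131 + 2*280) - 1*227252/1276085 = -166/(-131 + 560) - 227252/1276085 = -166/429 - 227252/1276085 = -309321218/547440465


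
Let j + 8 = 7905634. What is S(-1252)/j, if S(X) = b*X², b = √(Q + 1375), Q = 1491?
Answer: 783752*√2866/3952813 ≈ 10.615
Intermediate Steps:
b = √2866 (b = √(1491 + 1375) = √2866 ≈ 53.535)
S(X) = √2866*X²
j = 7905626 (j = -8 + 7905634 = 7905626)
S(-1252)/j = (√2866*(-1252)²)/7905626 = (√2866*1567504)*(1/7905626) = (1567504*√2866)*(1/7905626) = 783752*√2866/3952813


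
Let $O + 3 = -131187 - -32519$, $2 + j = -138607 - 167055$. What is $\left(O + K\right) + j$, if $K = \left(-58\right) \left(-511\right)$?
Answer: $-374697$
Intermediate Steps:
$j = -305664$ ($j = -2 - 305662 = -305664$)
$O = -98671$ ($O = -3 - 98668 = -98671$)
$K = 29638$
$\left(O + K\right) + j = \left(-98671 + 29638\right) - 305664 = -69033 - 305664 = -374697$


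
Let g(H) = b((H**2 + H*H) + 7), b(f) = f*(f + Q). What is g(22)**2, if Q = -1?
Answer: 901835122500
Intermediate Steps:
b(f) = f*(-1 + f) (b(f) = f*(f - 1) = f*(-1 + f))
g(H) = (6 + 2*H**2)*(7 + 2*H**2) (g(H) = ((H**2 + H*H) + 7)*(-1 + ((H**2 + H*H) + 7)) = ((H**2 + H**2) + 7)*(-1 + ((H**2 + H**2) + 7)) = (2*H**2 + 7)*(-1 + (2*H**2 + 7)) = (7 + 2*H**2)*(-1 + (7 + 2*H**2)) = (7 + 2*H**2)*(6 + 2*H**2) = (6 + 2*H**2)*(7 + 2*H**2))
g(22)**2 = (42 + 4*22**4 + 26*22**2)**2 = (42 + 4*234256 + 26*484)**2 = (42 + 937024 + 12584)**2 = 949650**2 = 901835122500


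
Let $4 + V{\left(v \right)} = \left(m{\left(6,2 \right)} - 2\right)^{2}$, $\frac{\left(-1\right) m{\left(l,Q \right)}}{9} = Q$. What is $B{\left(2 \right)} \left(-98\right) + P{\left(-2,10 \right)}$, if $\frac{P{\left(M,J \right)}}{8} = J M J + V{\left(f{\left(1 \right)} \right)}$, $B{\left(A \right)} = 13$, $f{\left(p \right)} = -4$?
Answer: $294$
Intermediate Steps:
$m{\left(l,Q \right)} = - 9 Q$
$V{\left(v \right)} = 396$ ($V{\left(v \right)} = -4 + \left(\left(-9\right) 2 - 2\right)^{2} = -4 + \left(-18 - 2\right)^{2} = -4 + \left(-20\right)^{2} = -4 + 400 = 396$)
$P{\left(M,J \right)} = 3168 + 8 M J^{2}$ ($P{\left(M,J \right)} = 8 \left(J M J + 396\right) = 8 \left(M J^{2} + 396\right) = 8 \left(396 + M J^{2}\right) = 3168 + 8 M J^{2}$)
$B{\left(2 \right)} \left(-98\right) + P{\left(-2,10 \right)} = 13 \left(-98\right) + \left(3168 + 8 \left(-2\right) 10^{2}\right) = -1274 + \left(3168 + 8 \left(-2\right) 100\right) = -1274 + \left(3168 - 1600\right) = -1274 + 1568 = 294$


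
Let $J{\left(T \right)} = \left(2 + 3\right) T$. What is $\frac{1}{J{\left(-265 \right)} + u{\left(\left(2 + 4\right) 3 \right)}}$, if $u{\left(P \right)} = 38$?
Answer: $- \frac{1}{1287} \approx -0.000777$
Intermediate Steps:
$J{\left(T \right)} = 5 T$
$\frac{1}{J{\left(-265 \right)} + u{\left(\left(2 + 4\right) 3 \right)}} = \frac{1}{5 \left(-265\right) + 38} = \frac{1}{-1325 + 38} = \frac{1}{-1287} = - \frac{1}{1287}$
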